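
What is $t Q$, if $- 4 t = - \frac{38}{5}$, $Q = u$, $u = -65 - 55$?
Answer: $-228$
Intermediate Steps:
$u = -120$ ($u = -65 - 55 = -120$)
$Q = -120$
$t = \frac{19}{10}$ ($t = - \frac{\left(-38\right) \frac{1}{5}}{4} = \left(- \frac{1}{4}\right) \left(- \frac{38}{5}\right) = \frac{19}{10} \approx 1.9$)
$t Q = \frac{19}{10} \left(-120\right) = -228$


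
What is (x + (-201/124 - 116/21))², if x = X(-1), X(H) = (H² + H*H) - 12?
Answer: 1993176025/6780816 ≈ 293.94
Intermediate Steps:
X(H) = -12 + 2*H² (X(H) = (H² + H²) - 12 = 2*H² - 12 = -12 + 2*H²)
x = -10 (x = -12 + 2*(-1)² = -12 + 2*1 = -12 + 2 = -10)
(x + (-201/124 - 116/21))² = (-10 + (-201/124 - 116/21))² = (-10 - 18605/2604)² = (-44645/2604)² = 1993176025/6780816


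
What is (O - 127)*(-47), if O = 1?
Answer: 5922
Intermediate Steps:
(O - 127)*(-47) = (1 - 127)*(-47) = -126*(-47) = 5922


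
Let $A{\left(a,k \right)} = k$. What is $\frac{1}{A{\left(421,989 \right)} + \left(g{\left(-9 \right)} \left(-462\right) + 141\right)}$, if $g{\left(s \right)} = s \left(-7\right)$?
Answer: $- \frac{1}{27976} \approx -3.5745 \cdot 10^{-5}$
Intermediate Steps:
$g{\left(s \right)} = - 7 s$
$\frac{1}{A{\left(421,989 \right)} + \left(g{\left(-9 \right)} \left(-462\right) + 141\right)} = \frac{1}{989 + \left(\left(-7\right) \left(-9\right) \left(-462\right) + 141\right)} = \frac{1}{989 + \left(63 \left(-462\right) + 141\right)} = \frac{1}{989 + \left(-29106 + 141\right)} = \frac{1}{989 - 28965} = \frac{1}{-27976} = - \frac{1}{27976}$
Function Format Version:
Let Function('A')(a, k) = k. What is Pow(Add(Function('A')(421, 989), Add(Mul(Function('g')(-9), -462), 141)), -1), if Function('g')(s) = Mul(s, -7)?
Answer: Rational(-1, 27976) ≈ -3.5745e-5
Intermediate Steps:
Function('g')(s) = Mul(-7, s)
Pow(Add(Function('A')(421, 989), Add(Mul(Function('g')(-9), -462), 141)), -1) = Pow(Add(989, Add(Mul(Mul(-7, -9), -462), 141)), -1) = Pow(Add(989, Add(Mul(63, -462), 141)), -1) = Pow(Add(989, Add(-29106, 141)), -1) = Pow(Add(989, -28965), -1) = Pow(-27976, -1) = Rational(-1, 27976)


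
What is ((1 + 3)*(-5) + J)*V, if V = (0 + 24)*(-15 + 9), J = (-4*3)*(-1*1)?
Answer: 1152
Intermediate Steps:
J = 12 (J = -12*(-1) = 12)
V = -144 (V = 24*(-6) = -144)
((1 + 3)*(-5) + J)*V = ((1 + 3)*(-5) + 12)*(-144) = (4*(-5) + 12)*(-144) = (-20 + 12)*(-144) = -8*(-144) = 1152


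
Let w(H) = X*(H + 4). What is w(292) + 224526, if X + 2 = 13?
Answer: 227782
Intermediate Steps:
X = 11 (X = -2 + 13 = 11)
w(H) = 44 + 11*H (w(H) = 11*(H + 4) = 11*(4 + H) = 44 + 11*H)
w(292) + 224526 = (44 + 11*292) + 224526 = (44 + 3212) + 224526 = 3256 + 224526 = 227782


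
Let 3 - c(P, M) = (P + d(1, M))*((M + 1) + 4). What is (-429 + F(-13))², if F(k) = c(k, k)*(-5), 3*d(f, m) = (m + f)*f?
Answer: 55696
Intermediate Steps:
d(f, m) = f*(f + m)/3 (d(f, m) = ((m + f)*f)/3 = ((f + m)*f)/3 = (f*(f + m))/3 = f*(f + m)/3)
c(P, M) = 3 - (5 + M)*(⅓ + P + M/3) (c(P, M) = 3 - (P + (⅓)*1*(1 + M))*((M + 1) + 4) = 3 - (P + (⅓ + M/3))*((1 + M) + 4) = 3 - (⅓ + P + M/3)*(5 + M) = 3 - (5 + M)*(⅓ + P + M/3))
F(k) = -20/3 + 35*k + 20*k²/3 (F(k) = (4/3 - 5*k - 2*k - k²/3 - k*k)*(-5) = (4/3 - 5*k - 2*k - k²/3 - k²)*(-5) = (4/3 - 7*k - 4*k²/3)*(-5) = -20/3 + 35*k + 20*k²/3)
(-429 + F(-13))² = (-429 + (-20/3 + 35*(-13) + (20/3)*(-13)²))² = (-429 + (-20/3 - 455 + (20/3)*169))² = (-429 + (-20/3 - 455 + 3380/3))² = (-429 + 665)² = 236² = 55696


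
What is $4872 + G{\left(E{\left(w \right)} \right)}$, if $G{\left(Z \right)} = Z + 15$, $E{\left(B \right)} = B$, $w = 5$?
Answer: $4892$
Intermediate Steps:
$G{\left(Z \right)} = 15 + Z$
$4872 + G{\left(E{\left(w \right)} \right)} = 4872 + \left(15 + 5\right) = 4872 + 20 = 4892$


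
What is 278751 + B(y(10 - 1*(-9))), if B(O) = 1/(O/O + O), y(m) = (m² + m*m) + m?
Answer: 206833243/742 ≈ 2.7875e+5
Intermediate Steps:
y(m) = m + 2*m² (y(m) = (m² + m²) + m = 2*m² + m = m + 2*m²)
B(O) = 1/(1 + O)
278751 + B(y(10 - 1*(-9))) = 278751 + 1/(1 + (10 - 1*(-9))*(1 + 2*(10 - 1*(-9)))) = 278751 + 1/(1 + (10 + 9)*(1 + 2*(10 + 9))) = 278751 + 1/(1 + 19*(1 + 2*19)) = 278751 + 1/(1 + 19*(1 + 38)) = 278751 + 1/(1 + 19*39) = 278751 + 1/(1 + 741) = 278751 + 1/742 = 206833243/742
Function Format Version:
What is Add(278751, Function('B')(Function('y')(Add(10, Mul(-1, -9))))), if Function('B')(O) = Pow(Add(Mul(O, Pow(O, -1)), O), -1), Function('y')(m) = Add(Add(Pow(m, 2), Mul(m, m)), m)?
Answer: Rational(206833243, 742) ≈ 2.7875e+5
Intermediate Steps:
Function('y')(m) = Add(m, Mul(2, Pow(m, 2))) (Function('y')(m) = Add(Add(Pow(m, 2), Pow(m, 2)), m) = Add(Mul(2, Pow(m, 2)), m) = Add(m, Mul(2, Pow(m, 2))))
Function('B')(O) = Pow(Add(1, O), -1)
Add(278751, Function('B')(Function('y')(Add(10, Mul(-1, -9))))) = Add(278751, Pow(Add(1, Mul(Add(10, Mul(-1, -9)), Add(1, Mul(2, Add(10, Mul(-1, -9)))))), -1)) = Add(278751, Pow(Add(1, Mul(Add(10, 9), Add(1, Mul(2, Add(10, 9))))), -1)) = Add(278751, Pow(Add(1, Mul(19, Add(1, Mul(2, 19)))), -1)) = Add(278751, Pow(Add(1, Mul(19, Add(1, 38))), -1)) = Add(278751, Pow(Add(1, Mul(19, 39)), -1)) = Add(278751, Pow(Add(1, 741), -1)) = Add(278751, Pow(742, -1)) = Add(278751, Rational(1, 742)) = Rational(206833243, 742)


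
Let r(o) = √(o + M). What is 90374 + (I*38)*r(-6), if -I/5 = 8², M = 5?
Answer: 90374 - 12160*I ≈ 90374.0 - 12160.0*I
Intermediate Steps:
I = -320 (I = -5*8² = -5*64 = -320)
r(o) = √(5 + o) (r(o) = √(o + 5) = √(5 + o))
90374 + (I*38)*r(-6) = 90374 + (-320*38)*√(5 - 6) = 90374 - 12160*I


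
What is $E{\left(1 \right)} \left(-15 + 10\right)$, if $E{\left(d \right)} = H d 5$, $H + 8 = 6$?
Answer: $50$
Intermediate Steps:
$H = -2$ ($H = -8 + 6 = -2$)
$E{\left(d \right)} = - 10 d$ ($E{\left(d \right)} = - 2 d 5 = - 10 d$)
$E{\left(1 \right)} \left(-15 + 10\right) = \left(-10\right) 1 \left(-15 + 10\right) = \left(-10\right) \left(-5\right) = 50$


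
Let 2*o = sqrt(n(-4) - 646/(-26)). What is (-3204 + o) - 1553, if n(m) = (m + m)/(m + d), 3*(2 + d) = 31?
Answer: -4757 + sqrt(23)/2 ≈ -4754.6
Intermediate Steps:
d = 25/3 (d = -2 + (1/3)*31 = -2 + 31/3 = 25/3 ≈ 8.3333)
n(m) = 2*m/(25/3 + m) (n(m) = (m + m)/(m + 25/3) = (2*m)/(25/3 + m) = 2*m/(25/3 + m))
o = sqrt(23)/2 (o = sqrt(6*(-4)/(25 + 3*(-4)) - 646/(-26))/2 = sqrt(6*(-4)/(25 - 12) - 646*(-1/26))/2 = sqrt(6*(-4)/13 + 323/13)/2 = sqrt(6*(-4)*(1/13) + 323/13)/2 = sqrt(-24/13 + 323/13)/2 = sqrt(23)/2 ≈ 2.3979)
(-3204 + o) - 1553 = (-3204 + sqrt(23)/2) - 1553 = -4757 + sqrt(23)/2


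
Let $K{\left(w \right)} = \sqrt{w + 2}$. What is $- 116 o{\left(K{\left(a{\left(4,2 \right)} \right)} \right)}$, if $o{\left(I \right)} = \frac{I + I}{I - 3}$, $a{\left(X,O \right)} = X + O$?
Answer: $1856 + 1392 \sqrt{2} \approx 3824.6$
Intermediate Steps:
$a{\left(X,O \right)} = O + X$
$K{\left(w \right)} = \sqrt{2 + w}$
$o{\left(I \right)} = \frac{2 I}{-3 + I}$
$- 116 o{\left(K{\left(a{\left(4,2 \right)} \right)} \right)} = - 116 \frac{2 \sqrt{2 + \left(2 + 4\right)}}{-3 + \sqrt{2 + \left(2 + 4\right)}} = - 116 \frac{2 \sqrt{2 + 6}}{-3 + \sqrt{2 + 6}} = - 116 \frac{2 \sqrt{8}}{-3 + \sqrt{8}} = - 116 \frac{2 \cdot 2 \sqrt{2}}{-3 + 2 \sqrt{2}} = - 116 \frac{4 \sqrt{2}}{-3 + 2 \sqrt{2}} = - \frac{464 \sqrt{2}}{-3 + 2 \sqrt{2}}$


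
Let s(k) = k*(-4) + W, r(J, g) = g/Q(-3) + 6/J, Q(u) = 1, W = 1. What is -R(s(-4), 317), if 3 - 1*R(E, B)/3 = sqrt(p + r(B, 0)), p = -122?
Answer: -9 + 6*I*sqrt(3064439)/317 ≈ -9.0 + 33.133*I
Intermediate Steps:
r(J, g) = g + 6/J (r(J, g) = g/1 + 6/J = g*1 + 6/J = g + 6/J)
s(k) = 1 - 4*k (s(k) = k*(-4) + 1 = -4*k + 1 = 1 - 4*k)
R(E, B) = 9 - 3*sqrt(-122 + 6/B) (R(E, B) = 9 - 3*sqrt(-122 + (0 + 6/B)) = 9 - 3*sqrt(-122 + 6/B))
-R(s(-4), 317) = -(9 - 3*sqrt(-122 + 6/317)) = -(9 - 6*I*sqrt(3064439)/317) = -9 + 6*I*sqrt(3064439)/317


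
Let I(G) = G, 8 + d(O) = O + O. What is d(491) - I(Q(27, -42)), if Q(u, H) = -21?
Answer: 995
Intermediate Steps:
d(O) = -8 + 2*O (d(O) = -8 + (O + O) = -8 + 2*O)
d(491) - I(Q(27, -42)) = (-8 + 2*491) - 1*(-21) = (-8 + 982) + 21 = 974 + 21 = 995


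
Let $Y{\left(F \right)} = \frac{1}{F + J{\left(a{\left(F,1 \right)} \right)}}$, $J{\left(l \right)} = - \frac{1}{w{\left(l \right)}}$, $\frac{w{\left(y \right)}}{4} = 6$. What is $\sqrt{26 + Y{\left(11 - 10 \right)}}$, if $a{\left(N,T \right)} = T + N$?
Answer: $\frac{\sqrt{14306}}{23} \approx 5.2003$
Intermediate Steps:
$a{\left(N,T \right)} = N + T$
$w{\left(y \right)} = 24$ ($w{\left(y \right)} = 4 \cdot 6 = 24$)
$J{\left(l \right)} = - \frac{1}{24}$
$Y{\left(F \right)} = \frac{1}{- \frac{1}{24} + F}$ ($Y{\left(F \right)} = \frac{1}{F - \frac{1}{24}} = \frac{1}{- \frac{1}{24} + F}$)
$\sqrt{26 + Y{\left(11 - 10 \right)}} = \sqrt{26 + \frac{24}{-1 + 24 \left(11 - 10\right)}} = \sqrt{26 + \frac{24}{-1 + 24 \cdot 1}} = \sqrt{26 + \frac{24}{-1 + 24}} = \sqrt{26 + \frac{24}{23}} = \sqrt{\frac{622}{23}} = \frac{\sqrt{14306}}{23}$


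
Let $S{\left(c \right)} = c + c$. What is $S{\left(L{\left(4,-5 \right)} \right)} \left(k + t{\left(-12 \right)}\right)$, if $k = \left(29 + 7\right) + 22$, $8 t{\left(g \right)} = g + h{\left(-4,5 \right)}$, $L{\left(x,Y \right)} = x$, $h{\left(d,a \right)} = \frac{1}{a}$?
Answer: $\frac{2261}{5} \approx 452.2$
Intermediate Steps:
$t{\left(g \right)} = \frac{1}{40} + \frac{g}{8}$ ($t{\left(g \right)} = \frac{g + \frac{1}{5}}{8} = \frac{\frac{1}{5} + g}{8} = \frac{1}{40} + \frac{g}{8}$)
$S{\left(c \right)} = 2 c$
$k = 58$ ($k = 36 + 22 = 58$)
$S{\left(L{\left(4,-5 \right)} \right)} \left(k + t{\left(-12 \right)}\right) = 2 \cdot 4 \left(58 + \left(\frac{1}{40} + \frac{1}{8} \left(-12\right)\right)\right) = 8 \left(58 + \left(\frac{1}{40} - \frac{3}{2}\right)\right) = 8 \left(58 - \frac{59}{40}\right) = 8 \cdot \frac{2261}{40} = \frac{2261}{5}$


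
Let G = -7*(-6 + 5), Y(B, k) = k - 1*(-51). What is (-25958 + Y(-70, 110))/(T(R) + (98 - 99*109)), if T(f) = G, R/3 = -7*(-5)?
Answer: 8599/3562 ≈ 2.4141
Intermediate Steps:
Y(B, k) = 51 + k (Y(B, k) = k + 51 = 51 + k)
R = 105 (R = 3*(-7*(-5)) = 3*35 = 105)
G = 7 (G = -7*(-1) = 7)
T(f) = 7
(-25958 + Y(-70, 110))/(T(R) + (98 - 99*109)) = (-25958 + (51 + 110))/(7 + (98 - 99*109)) = (-25958 + 161)/(7 + (98 - 10791)) = -25797/(7 - 10693) = -25797/(-10686) = -25797*(-1/10686) = 8599/3562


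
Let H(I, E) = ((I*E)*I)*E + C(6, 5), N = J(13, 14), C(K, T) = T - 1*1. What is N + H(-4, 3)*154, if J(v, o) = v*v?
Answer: 22961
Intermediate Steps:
C(K, T) = -1 + T (C(K, T) = T - 1 = -1 + T)
J(v, o) = v²
N = 169 (N = 13² = 169)
H(I, E) = 4 + E²*I² (H(I, E) = ((I*E)*I)*E + (-1 + 5) = ((E*I)*I)*E + 4 = (E*I²)*E + 4 = E²*I² + 4 = 4 + E²*I²)
N + H(-4, 3)*154 = 169 + (4 + 3²*(-4)²)*154 = 169 + (4 + 9*16)*154 = 169 + (4 + 144)*154 = 169 + 148*154 = 169 + 22792 = 22961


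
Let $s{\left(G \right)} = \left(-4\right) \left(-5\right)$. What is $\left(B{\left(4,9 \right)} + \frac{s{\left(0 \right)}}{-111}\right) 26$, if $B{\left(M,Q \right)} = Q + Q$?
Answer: $\frac{51428}{111} \approx 463.32$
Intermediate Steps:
$s{\left(G \right)} = 20$
$B{\left(M,Q \right)} = 2 Q$
$\left(B{\left(4,9 \right)} + \frac{s{\left(0 \right)}}{-111}\right) 26 = \left(2 \cdot 9 + \frac{20}{-111}\right) 26 = \left(18 + 20 \left(- \frac{1}{111}\right)\right) 26 = \left(18 - \frac{20}{111}\right) 26 = \frac{1978}{111} \cdot 26 = \frac{51428}{111}$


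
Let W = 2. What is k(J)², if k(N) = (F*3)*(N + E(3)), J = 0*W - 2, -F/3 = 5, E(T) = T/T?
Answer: 2025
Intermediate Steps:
E(T) = 1
F = -15 (F = -3*5 = -15)
J = -2 (J = 0*2 - 2 = 0 - 2 = -2)
k(N) = -45 - 45*N (k(N) = (-15*3)*(N + 1) = -45*(1 + N) = -45 - 45*N)
k(J)² = (-45 - 45*(-2))² = (-45 + 90)² = 45² = 2025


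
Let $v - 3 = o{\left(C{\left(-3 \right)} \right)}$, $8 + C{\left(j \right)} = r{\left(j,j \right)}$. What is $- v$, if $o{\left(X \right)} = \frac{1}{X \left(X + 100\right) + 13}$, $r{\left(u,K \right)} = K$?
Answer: $- \frac{2897}{966} \approx -2.999$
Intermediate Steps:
$C{\left(j \right)} = -8 + j$
$o{\left(X \right)} = \frac{1}{13 + X \left(100 + X\right)}$ ($o{\left(X \right)} = \frac{1}{X \left(100 + X\right) + 13} = \frac{1}{13 + X \left(100 + X\right)}$)
$v = \frac{2897}{966}$ ($v = 3 + \frac{1}{13 + \left(-8 - 3\right)^{2} + 100 \left(-8 - 3\right)} = 3 + \frac{1}{13 + \left(-11\right)^{2} + 100 \left(-11\right)} = 3 + \frac{1}{13 + 121 - 1100} = 3 + \frac{1}{-966} = 3 - \frac{1}{966} = \frac{2897}{966} \approx 2.999$)
$- v = \left(-1\right) \frac{2897}{966} = - \frac{2897}{966}$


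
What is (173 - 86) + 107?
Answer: 194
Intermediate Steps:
(173 - 86) + 107 = 87 + 107 = 194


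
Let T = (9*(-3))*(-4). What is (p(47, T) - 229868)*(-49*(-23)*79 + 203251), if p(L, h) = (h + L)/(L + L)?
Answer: -3157754058054/47 ≈ -6.7186e+10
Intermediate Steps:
T = 108 (T = -27*(-4) = 108)
p(L, h) = (L + h)/(2*L) (p(L, h) = (L + h)/((2*L)) = (L + h)*(1/(2*L)) = (L + h)/(2*L))
(p(47, T) - 229868)*(-49*(-23)*79 + 203251) = ((1/2)*(47 + 108)/47 - 229868)*(-49*(-23)*79 + 203251) = ((1/2)*(1/47)*155 - 229868)*(1127*79 + 203251) = (155/94 - 229868)*(89033 + 203251) = -21607437/94*292284 = -3157754058054/47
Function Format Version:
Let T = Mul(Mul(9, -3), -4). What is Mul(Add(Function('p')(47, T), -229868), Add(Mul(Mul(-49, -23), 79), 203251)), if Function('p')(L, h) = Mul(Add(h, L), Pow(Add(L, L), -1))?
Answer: Rational(-3157754058054, 47) ≈ -6.7186e+10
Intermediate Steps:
T = 108 (T = Mul(-27, -4) = 108)
Function('p')(L, h) = Mul(Rational(1, 2), Pow(L, -1), Add(L, h)) (Function('p')(L, h) = Mul(Add(L, h), Pow(Mul(2, L), -1)) = Mul(Add(L, h), Mul(Rational(1, 2), Pow(L, -1))) = Mul(Rational(1, 2), Pow(L, -1), Add(L, h)))
Mul(Add(Function('p')(47, T), -229868), Add(Mul(Mul(-49, -23), 79), 203251)) = Mul(Add(Mul(Rational(1, 2), Pow(47, -1), Add(47, 108)), -229868), Add(Mul(Mul(-49, -23), 79), 203251)) = Mul(Add(Mul(Rational(1, 2), Rational(1, 47), 155), -229868), Add(Mul(1127, 79), 203251)) = Mul(Add(Rational(155, 94), -229868), Add(89033, 203251)) = Mul(Rational(-21607437, 94), 292284) = Rational(-3157754058054, 47)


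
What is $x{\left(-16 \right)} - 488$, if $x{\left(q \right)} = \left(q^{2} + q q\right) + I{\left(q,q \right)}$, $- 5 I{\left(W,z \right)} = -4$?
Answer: $\frac{124}{5} \approx 24.8$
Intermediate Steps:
$I{\left(W,z \right)} = \frac{4}{5}$ ($I{\left(W,z \right)} = \left(- \frac{1}{5}\right) \left(-4\right) = \frac{4}{5}$)
$x{\left(q \right)} = \frac{4}{5} + 2 q^{2}$ ($x{\left(q \right)} = \left(q^{2} + q q\right) + \frac{4}{5} = \left(q^{2} + q^{2}\right) + \frac{4}{5} = 2 q^{2} + \frac{4}{5} = \frac{4}{5} + 2 q^{2}$)
$x{\left(-16 \right)} - 488 = \left(\frac{4}{5} + 2 \left(-16\right)^{2}\right) - 488 = \left(\frac{4}{5} + 2 \cdot 256\right) - 488 = \left(\frac{4}{5} + 512\right) - 488 = \frac{2564}{5} - 488 = \frac{124}{5}$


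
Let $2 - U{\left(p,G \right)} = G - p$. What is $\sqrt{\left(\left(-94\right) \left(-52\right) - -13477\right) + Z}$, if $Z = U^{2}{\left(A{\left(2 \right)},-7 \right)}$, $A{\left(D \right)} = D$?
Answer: $3 \sqrt{2054} \approx 135.96$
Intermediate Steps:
$U{\left(p,G \right)} = 2 + p - G$ ($U{\left(p,G \right)} = 2 - \left(G - p\right) = 2 + p - G$)
$Z = 121$ ($Z = \left(2 + 2 - -7\right)^{2} = \left(2 + 2 + 7\right)^{2} = 11^{2} = 121$)
$\sqrt{\left(\left(-94\right) \left(-52\right) - -13477\right) + Z} = \sqrt{\left(\left(-94\right) \left(-52\right) - -13477\right) + 121} = \sqrt{\left(4888 + 13477\right) + 121} = \sqrt{18365 + 121} = \sqrt{18486} = 3 \sqrt{2054}$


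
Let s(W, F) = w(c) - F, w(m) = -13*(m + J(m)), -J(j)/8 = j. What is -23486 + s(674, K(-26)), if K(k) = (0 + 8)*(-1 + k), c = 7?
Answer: -22633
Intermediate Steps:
J(j) = -8*j
K(k) = -8 + 8*k (K(k) = 8*(-1 + k) = -8 + 8*k)
w(m) = 91*m (w(m) = -13*(m - 8*m) = -(-91)*m = 91*m)
s(W, F) = 637 - F (s(W, F) = 91*7 - F = 637 - F)
-23486 + s(674, K(-26)) = -23486 + (637 - (-8 + 8*(-26))) = -23486 + (637 - (-8 - 208)) = -23486 + (637 - 1*(-216)) = -23486 + (637 + 216) = -23486 + 853 = -22633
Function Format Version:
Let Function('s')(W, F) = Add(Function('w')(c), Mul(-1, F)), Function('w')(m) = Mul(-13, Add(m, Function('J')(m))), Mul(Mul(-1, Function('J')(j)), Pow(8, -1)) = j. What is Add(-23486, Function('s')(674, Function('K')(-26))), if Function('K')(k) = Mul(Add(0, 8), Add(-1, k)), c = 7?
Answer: -22633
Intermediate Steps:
Function('J')(j) = Mul(-8, j)
Function('K')(k) = Add(-8, Mul(8, k)) (Function('K')(k) = Mul(8, Add(-1, k)) = Add(-8, Mul(8, k)))
Function('w')(m) = Mul(91, m) (Function('w')(m) = Mul(-13, Add(m, Mul(-8, m))) = Mul(-13, Mul(-7, m)) = Mul(91, m))
Function('s')(W, F) = Add(637, Mul(-1, F)) (Function('s')(W, F) = Add(Mul(91, 7), Mul(-1, F)) = Add(637, Mul(-1, F)))
Add(-23486, Function('s')(674, Function('K')(-26))) = Add(-23486, Add(637, Mul(-1, Add(-8, Mul(8, -26))))) = Add(-23486, Add(637, Mul(-1, Add(-8, -208)))) = Add(-23486, Add(637, Mul(-1, -216))) = Add(-23486, Add(637, 216)) = Add(-23486, 853) = -22633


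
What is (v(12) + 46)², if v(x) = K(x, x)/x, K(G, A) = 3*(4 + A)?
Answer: 2500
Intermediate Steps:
K(G, A) = 12 + 3*A
v(x) = (12 + 3*x)/x
(v(12) + 46)² = ((3 + 12/12) + 46)² = ((3 + 12*(1/12)) + 46)² = ((3 + 1) + 46)² = (4 + 46)² = 50² = 2500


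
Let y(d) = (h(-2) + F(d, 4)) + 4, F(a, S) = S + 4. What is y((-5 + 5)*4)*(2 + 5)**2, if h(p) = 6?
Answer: 882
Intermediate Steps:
F(a, S) = 4 + S
y(d) = 18 (y(d) = (6 + (4 + 4)) + 4 = (6 + 8) + 4 = 14 + 4 = 18)
y((-5 + 5)*4)*(2 + 5)**2 = 18*(2 + 5)**2 = 18*7**2 = 18*49 = 882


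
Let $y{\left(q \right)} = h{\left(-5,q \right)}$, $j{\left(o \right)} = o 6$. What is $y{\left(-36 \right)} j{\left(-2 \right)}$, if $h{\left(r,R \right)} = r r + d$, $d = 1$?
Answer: $-312$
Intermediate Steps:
$j{\left(o \right)} = 6 o$
$h{\left(r,R \right)} = 1 + r^{2}$ ($h{\left(r,R \right)} = r r + 1 = r^{2} + 1 = 1 + r^{2}$)
$y{\left(q \right)} = 26$ ($y{\left(q \right)} = 1 + \left(-5\right)^{2} = 1 + 25 = 26$)
$y{\left(-36 \right)} j{\left(-2 \right)} = 26 \cdot 6 \left(-2\right) = 26 \left(-12\right) = -312$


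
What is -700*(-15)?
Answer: 10500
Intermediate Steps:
-700*(-15) = -4*(-2625) = 10500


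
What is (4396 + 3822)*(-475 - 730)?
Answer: -9902690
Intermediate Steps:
(4396 + 3822)*(-475 - 730) = 8218*(-1205) = -9902690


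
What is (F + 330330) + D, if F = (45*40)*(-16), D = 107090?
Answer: 408620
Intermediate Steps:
F = -28800 (F = 1800*(-16) = -28800)
(F + 330330) + D = (-28800 + 330330) + 107090 = 301530 + 107090 = 408620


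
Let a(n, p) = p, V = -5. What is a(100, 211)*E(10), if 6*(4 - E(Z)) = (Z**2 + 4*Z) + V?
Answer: -7807/2 ≈ -3903.5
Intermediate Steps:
E(Z) = 29/6 - 2*Z/3 - Z**2/6 (E(Z) = 4 - ((Z**2 + 4*Z) - 5)/6 = 4 - (-5 + Z**2 + 4*Z)/6 = 4 + (5/6 - 2*Z/3 - Z**2/6) = 29/6 - 2*Z/3 - Z**2/6)
a(100, 211)*E(10) = 211*(29/6 - 2/3*10 - 1/6*10**2) = 211*(29/6 - 20/3 - 1/6*100) = 211*(29/6 - 20/3 - 50/3) = 211*(-37/2) = -7807/2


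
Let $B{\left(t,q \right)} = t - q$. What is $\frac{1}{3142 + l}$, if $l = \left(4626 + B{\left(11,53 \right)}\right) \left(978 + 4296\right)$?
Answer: $\frac{1}{24179158} \approx 4.1358 \cdot 10^{-8}$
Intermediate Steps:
$l = 24176016$ ($l = \left(4626 + \left(11 - 53\right)\right) \left(978 + 4296\right) = \left(4626 + \left(11 - 53\right)\right) 5274 = \left(4626 - 42\right) 5274 = 4584 \cdot 5274 = 24176016$)
$\frac{1}{3142 + l} = \frac{1}{3142 + 24176016} = \frac{1}{24179158}$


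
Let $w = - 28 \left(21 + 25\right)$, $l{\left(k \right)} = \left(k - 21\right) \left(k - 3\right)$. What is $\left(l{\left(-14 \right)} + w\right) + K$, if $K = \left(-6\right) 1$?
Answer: $-699$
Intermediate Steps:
$l{\left(k \right)} = \left(-21 + k\right) \left(-3 + k\right)$
$K = -6$
$w = -1288$ ($w = \left(-28\right) 46 = -1288$)
$\left(l{\left(-14 \right)} + w\right) + K = \left(\left(63 + \left(-14\right)^{2} - -336\right) - 1288\right) - 6 = \left(\left(63 + 196 + 336\right) - 1288\right) - 6 = \left(595 - 1288\right) - 6 = -693 - 6 = -699$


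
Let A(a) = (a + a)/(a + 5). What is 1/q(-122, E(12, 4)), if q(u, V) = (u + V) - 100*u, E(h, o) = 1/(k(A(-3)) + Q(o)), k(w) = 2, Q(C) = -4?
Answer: 2/24155 ≈ 8.2799e-5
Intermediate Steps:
A(a) = 2*a/(5 + a) (A(a) = (2*a)/(5 + a) = 2*a/(5 + a))
E(h, o) = -½ (E(h, o) = 1/(2 - 4) = 1/(-2) = -½)
q(u, V) = V - 99*u (q(u, V) = (V + u) - 100*u = V - 99*u)
1/q(-122, E(12, 4)) = 1/(-½ - 99*(-122)) = 1/(-½ + 12078) = 1/(24155/2) = 2/24155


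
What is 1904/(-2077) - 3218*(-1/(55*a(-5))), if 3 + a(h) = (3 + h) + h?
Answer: -3865493/571175 ≈ -6.7676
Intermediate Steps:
a(h) = 2*h (a(h) = -3 + ((3 + h) + h) = -3 + (3 + 2*h) = 2*h)
1904/(-2077) - 3218*(-1/(55*a(-5))) = 1904/(-2077) - 3218/((2*(-5))*(-55)) = 1904*(-1/2077) - 3218/((-10*(-55))) = -1904/2077 - 3218/550 = -1904/2077 - 3218*1/550 = -1904/2077 - 1609/275 = -3865493/571175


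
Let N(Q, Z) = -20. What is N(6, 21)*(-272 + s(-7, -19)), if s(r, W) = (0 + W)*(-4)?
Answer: 3920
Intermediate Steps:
s(r, W) = -4*W (s(r, W) = W*(-4) = -4*W)
N(6, 21)*(-272 + s(-7, -19)) = -20*(-272 - 4*(-19)) = -20*(-272 + 76) = -20*(-196) = 3920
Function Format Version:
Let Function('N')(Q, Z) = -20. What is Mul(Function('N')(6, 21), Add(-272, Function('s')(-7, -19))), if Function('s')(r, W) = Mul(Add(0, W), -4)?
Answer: 3920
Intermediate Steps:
Function('s')(r, W) = Mul(-4, W) (Function('s')(r, W) = Mul(W, -4) = Mul(-4, W))
Mul(Function('N')(6, 21), Add(-272, Function('s')(-7, -19))) = Mul(-20, Add(-272, Mul(-4, -19))) = Mul(-20, Add(-272, 76)) = Mul(-20, -196) = 3920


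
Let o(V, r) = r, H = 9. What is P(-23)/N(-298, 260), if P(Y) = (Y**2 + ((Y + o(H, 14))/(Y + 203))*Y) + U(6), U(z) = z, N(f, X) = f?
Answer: -10723/5960 ≈ -1.7992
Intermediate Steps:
P(Y) = 6 + Y**2 + Y*(14 + Y)/(203 + Y) (P(Y) = (Y**2 + ((Y + 14)/(Y + 203))*Y) + 6 = (Y**2 + ((14 + Y)/(203 + Y))*Y) + 6 = (Y**2 + Y*(14 + Y)/(203 + Y)) + 6 = 6 + Y**2 + Y*(14 + Y)/(203 + Y))
P(-23)/N(-298, 260) = ((1218 + (-23)**3 + 20*(-23) + 204*(-23)**2)/(203 - 23))/(-298) = ((1218 - 12167 - 460 + 204*529)/180)*(-1/298) = ((1218 - 12167 - 460 + 107916)/180)*(-1/298) = ((1/180)*96507)*(-1/298) = (10723/20)*(-1/298) = -10723/5960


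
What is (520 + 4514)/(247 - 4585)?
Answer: -839/723 ≈ -1.1604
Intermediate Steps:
(520 + 4514)/(247 - 4585) = 5034/(-4338) = 5034*(-1/4338) = -839/723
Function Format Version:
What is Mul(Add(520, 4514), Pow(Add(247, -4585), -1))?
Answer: Rational(-839, 723) ≈ -1.1604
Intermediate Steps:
Mul(Add(520, 4514), Pow(Add(247, -4585), -1)) = Mul(5034, Pow(-4338, -1)) = Mul(5034, Rational(-1, 4338)) = Rational(-839, 723)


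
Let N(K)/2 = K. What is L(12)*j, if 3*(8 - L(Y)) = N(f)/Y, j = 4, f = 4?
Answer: 280/9 ≈ 31.111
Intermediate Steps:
N(K) = 2*K
L(Y) = 8 - 8/(3*Y) (L(Y) = 8 - 2*4/(3*Y) = 8 - 8/(3*Y))
L(12)*j = (8 - 8/3/12)*4 = (8 - 8/3*1/12)*4 = (8 - 2/9)*4 = (70/9)*4 = 280/9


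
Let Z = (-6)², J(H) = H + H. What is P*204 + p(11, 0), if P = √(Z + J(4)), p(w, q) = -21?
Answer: -21 + 408*√11 ≈ 1332.2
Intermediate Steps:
J(H) = 2*H
Z = 36
P = 2*√11 (P = √(36 + 2*4) = √(36 + 8) = √44 = 2*√11 ≈ 6.6332)
P*204 + p(11, 0) = (2*√11)*204 - 21 = 408*√11 - 21 = -21 + 408*√11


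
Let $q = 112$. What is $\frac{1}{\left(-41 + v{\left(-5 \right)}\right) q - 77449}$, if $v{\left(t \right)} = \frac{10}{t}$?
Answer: $- \frac{1}{82265} \approx -1.2156 \cdot 10^{-5}$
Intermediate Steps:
$\frac{1}{\left(-41 + v{\left(-5 \right)}\right) q - 77449} = \frac{1}{\left(-41 + \frac{10}{-5}\right) 112 - 77449} = \frac{1}{\left(-41 + 10 \left(- \frac{1}{5}\right)\right) 112 - 77449} = \frac{1}{\left(-41 - 2\right) 112 - 77449} = \frac{1}{\left(-43\right) 112 - 77449} = \frac{1}{-4816 - 77449} = \frac{1}{-82265} = - \frac{1}{82265}$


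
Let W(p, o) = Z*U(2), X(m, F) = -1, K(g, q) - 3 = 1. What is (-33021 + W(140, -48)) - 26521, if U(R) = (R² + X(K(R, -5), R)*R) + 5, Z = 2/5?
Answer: -297696/5 ≈ -59539.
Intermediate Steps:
K(g, q) = 4 (K(g, q) = 3 + 1 = 4)
Z = ⅖ (Z = 2*(⅕) = ⅖ ≈ 0.40000)
U(R) = 5 + R² - R (U(R) = (R² - R) + 5 = 5 + R² - R)
W(p, o) = 14/5 (W(p, o) = 2*(5 + 2² - 1*2)/5 = 2*(5 + 4 - 2)/5 = (⅖)*7 = 14/5)
(-33021 + W(140, -48)) - 26521 = (-33021 + 14/5) - 26521 = -165091/5 - 26521 = -297696/5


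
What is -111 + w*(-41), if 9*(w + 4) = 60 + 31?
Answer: -3254/9 ≈ -361.56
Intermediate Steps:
w = 55/9 (w = -4 + (60 + 31)/9 = -4 + (⅑)*91 = -4 + 91/9 = 55/9 ≈ 6.1111)
-111 + w*(-41) = -111 + (55/9)*(-41) = -111 - 2255/9 = -3254/9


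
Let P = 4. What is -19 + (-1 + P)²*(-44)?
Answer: -415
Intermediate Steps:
-19 + (-1 + P)²*(-44) = -19 + (-1 + 4)²*(-44) = -19 + 3²*(-44) = -19 + 9*(-44) = -19 - 396 = -415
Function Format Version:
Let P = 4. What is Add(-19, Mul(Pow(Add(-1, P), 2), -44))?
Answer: -415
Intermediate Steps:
Add(-19, Mul(Pow(Add(-1, P), 2), -44)) = Add(-19, Mul(Pow(Add(-1, 4), 2), -44)) = Add(-19, Mul(Pow(3, 2), -44)) = Add(-19, Mul(9, -44)) = Add(-19, -396) = -415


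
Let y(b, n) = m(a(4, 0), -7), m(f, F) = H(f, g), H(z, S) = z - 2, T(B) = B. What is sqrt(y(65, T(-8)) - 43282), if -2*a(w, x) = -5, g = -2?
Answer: I*sqrt(173126)/2 ≈ 208.04*I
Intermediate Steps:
a(w, x) = 5/2 (a(w, x) = -1/2*(-5) = 5/2)
H(z, S) = -2 + z
m(f, F) = -2 + f
y(b, n) = 1/2 (y(b, n) = -2 + 5/2 = 1/2)
sqrt(y(65, T(-8)) - 43282) = sqrt(1/2 - 43282) = sqrt(-86563/2) = I*sqrt(173126)/2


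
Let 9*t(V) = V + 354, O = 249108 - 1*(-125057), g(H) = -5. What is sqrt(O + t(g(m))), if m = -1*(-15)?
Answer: sqrt(3367834)/3 ≈ 611.72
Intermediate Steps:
m = 15
O = 374165 (O = 249108 + 125057 = 374165)
t(V) = 118/3 + V/9 (t(V) = (V + 354)/9 = (354 + V)/9 = 118/3 + V/9)
sqrt(O + t(g(m))) = sqrt(374165 + (118/3 + (1/9)*(-5))) = sqrt(374165 + (118/3 - 5/9)) = sqrt(374165 + 349/9) = sqrt(3367834/9) = sqrt(3367834)/3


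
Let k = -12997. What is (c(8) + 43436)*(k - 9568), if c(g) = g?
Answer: -980313860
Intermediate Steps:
(c(8) + 43436)*(k - 9568) = (8 + 43436)*(-12997 - 9568) = 43444*(-22565) = -980313860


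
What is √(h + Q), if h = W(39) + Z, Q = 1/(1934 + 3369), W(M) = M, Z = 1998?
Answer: 2*√14321032559/5303 ≈ 45.133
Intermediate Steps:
Q = 1/5303 ≈ 0.00018857
h = 2037 (h = 39 + 1998 = 2037)
√(h + Q) = √(2037 + 1/5303) = √(10802212/5303) = 2*√14321032559/5303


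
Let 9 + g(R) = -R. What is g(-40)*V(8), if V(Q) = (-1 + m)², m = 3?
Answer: 124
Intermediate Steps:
V(Q) = 4 (V(Q) = (-1 + 3)² = 2² = 4)
g(R) = -9 - R
g(-40)*V(8) = (-9 - 1*(-40))*4 = (-9 + 40)*4 = 31*4 = 124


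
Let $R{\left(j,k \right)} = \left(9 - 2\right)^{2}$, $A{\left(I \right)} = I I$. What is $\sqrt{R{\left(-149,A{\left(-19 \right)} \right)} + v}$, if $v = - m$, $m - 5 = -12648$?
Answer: $2 \sqrt{3173} \approx 112.66$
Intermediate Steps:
$A{\left(I \right)} = I^{2}$
$m = -12643$ ($m = 5 - 12648 = -12643$)
$R{\left(j,k \right)} = 49$ ($R{\left(j,k \right)} = 7^{2} = 49$)
$v = 12643$ ($v = \left(-1\right) \left(-12643\right) = 12643$)
$\sqrt{R{\left(-149,A{\left(-19 \right)} \right)} + v} = \sqrt{49 + 12643} = \sqrt{12692} = 2 \sqrt{3173}$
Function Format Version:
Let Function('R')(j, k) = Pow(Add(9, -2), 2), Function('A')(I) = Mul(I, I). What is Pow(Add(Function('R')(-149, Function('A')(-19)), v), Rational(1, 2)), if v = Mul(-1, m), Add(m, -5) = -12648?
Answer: Mul(2, Pow(3173, Rational(1, 2))) ≈ 112.66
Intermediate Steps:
Function('A')(I) = Pow(I, 2)
m = -12643 (m = Add(5, -12648) = -12643)
Function('R')(j, k) = 49 (Function('R')(j, k) = Pow(7, 2) = 49)
v = 12643 (v = Mul(-1, -12643) = 12643)
Pow(Add(Function('R')(-149, Function('A')(-19)), v), Rational(1, 2)) = Pow(Add(49, 12643), Rational(1, 2)) = Pow(12692, Rational(1, 2)) = Mul(2, Pow(3173, Rational(1, 2)))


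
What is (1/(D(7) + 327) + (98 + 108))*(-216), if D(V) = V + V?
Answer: -15173352/341 ≈ -44497.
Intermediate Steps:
D(V) = 2*V
(1/(D(7) + 327) + (98 + 108))*(-216) = (1/(2*7 + 327) + (98 + 108))*(-216) = (1/(14 + 327) + 206)*(-216) = (1/341 + 206)*(-216) = (70247/341)*(-216) = -15173352/341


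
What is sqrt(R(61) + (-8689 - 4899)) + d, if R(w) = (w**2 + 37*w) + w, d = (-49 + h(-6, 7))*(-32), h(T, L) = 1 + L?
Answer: 1312 + I*sqrt(7549) ≈ 1312.0 + 86.885*I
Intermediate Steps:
d = 1312 (d = (-49 + (1 + 7))*(-32) = (-49 + 8)*(-32) = -41*(-32) = 1312)
R(w) = w**2 + 38*w
sqrt(R(61) + (-8689 - 4899)) + d = sqrt(61*(38 + 61) + (-8689 - 4899)) + 1312 = sqrt(61*99 - 13588) + 1312 = sqrt(6039 - 13588) + 1312 = sqrt(-7549) + 1312 = I*sqrt(7549) + 1312 = 1312 + I*sqrt(7549)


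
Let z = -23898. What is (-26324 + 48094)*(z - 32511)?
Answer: -1228023930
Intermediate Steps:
(-26324 + 48094)*(z - 32511) = (-26324 + 48094)*(-23898 - 32511) = 21770*(-56409) = -1228023930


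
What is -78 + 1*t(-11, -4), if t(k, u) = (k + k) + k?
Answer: -111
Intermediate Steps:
t(k, u) = 3*k (t(k, u) = 2*k + k = 3*k)
-78 + 1*t(-11, -4) = -78 + 1*(3*(-11)) = -78 + 1*(-33) = -78 - 33 = -111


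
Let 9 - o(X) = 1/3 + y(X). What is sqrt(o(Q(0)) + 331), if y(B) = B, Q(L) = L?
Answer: sqrt(3057)/3 ≈ 18.430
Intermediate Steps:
o(X) = 26/3 - X (o(X) = 9 - (1/3 + X) = 9 + (-1/3 - X) = 26/3 - X)
sqrt(o(Q(0)) + 331) = sqrt((26/3 - 1*0) + 331) = sqrt((26/3 + 0) + 331) = sqrt(26/3 + 331) = sqrt(1019/3) = sqrt(3057)/3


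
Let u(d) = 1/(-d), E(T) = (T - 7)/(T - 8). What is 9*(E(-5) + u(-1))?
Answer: 225/13 ≈ 17.308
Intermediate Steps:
E(T) = (-7 + T)/(-8 + T)
u(d) = -1/d
9*(E(-5) + u(-1)) = 9*((-7 - 5)/(-8 - 5) - 1/(-1)) = 9*(-12/(-13) - 1*(-1)) = 9*(-1/13*(-12) + 1) = 9*(12/13 + 1) = 9*(25/13) = 225/13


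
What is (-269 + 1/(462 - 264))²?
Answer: 2836734121/39204 ≈ 72358.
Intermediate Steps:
(-269 + 1/(462 - 264))² = (-269 + 1/198)² = (-53261/198)² = 2836734121/39204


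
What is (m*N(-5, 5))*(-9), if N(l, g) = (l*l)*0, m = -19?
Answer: 0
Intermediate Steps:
N(l, g) = 0 (N(l, g) = l²*0 = 0)
(m*N(-5, 5))*(-9) = -19*0*(-9) = 0*(-9) = 0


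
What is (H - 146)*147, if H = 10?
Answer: -19992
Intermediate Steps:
(H - 146)*147 = (10 - 146)*147 = -136*147 = -19992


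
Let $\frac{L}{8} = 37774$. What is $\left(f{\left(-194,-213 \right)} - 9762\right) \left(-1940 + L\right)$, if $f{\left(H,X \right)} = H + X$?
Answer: $-3053262588$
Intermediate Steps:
$L = 302192$ ($L = 8 \cdot 37774 = 302192$)
$\left(f{\left(-194,-213 \right)} - 9762\right) \left(-1940 + L\right) = \left(\left(-194 - 213\right) - 9762\right) \left(-1940 + 302192\right) = \left(-407 - 9762\right) 300252 = \left(-10169\right) 300252 = -3053262588$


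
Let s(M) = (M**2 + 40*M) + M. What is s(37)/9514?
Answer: 1443/4757 ≈ 0.30334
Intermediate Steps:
s(M) = M**2 + 41*M
s(37)/9514 = (37*(41 + 37))/9514 = (37*78)*(1/9514) = 2886*(1/9514) = 1443/4757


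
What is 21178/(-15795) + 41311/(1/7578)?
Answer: 4944699881432/15795 ≈ 3.1305e+8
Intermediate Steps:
21178/(-15795) + 41311/(1/7578) = 21178*(-1/15795) + 41311/(1/7578) = -21178/15795 + 41311*7578 = -21178/15795 + 313054758 = 4944699881432/15795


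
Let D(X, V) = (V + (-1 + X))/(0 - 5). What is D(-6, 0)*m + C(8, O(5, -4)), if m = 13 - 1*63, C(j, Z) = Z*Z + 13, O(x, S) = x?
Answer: -32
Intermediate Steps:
C(j, Z) = 13 + Z**2 (C(j, Z) = Z**2 + 13 = 13 + Z**2)
m = -50 (m = 13 - 63 = -50)
D(X, V) = 1/5 - V/5 - X/5 (D(X, V) = (-1 + V + X)/(-5) = (-1 + V + X)*(-1/5) = 1/5 - V/5 - X/5)
D(-6, 0)*m + C(8, O(5, -4)) = (1/5 - 1/5*0 - 1/5*(-6))*(-50) + (13 + 5**2) = (1/5 + 0 + 6/5)*(-50) + (13 + 25) = (7/5)*(-50) + 38 = -70 + 38 = -32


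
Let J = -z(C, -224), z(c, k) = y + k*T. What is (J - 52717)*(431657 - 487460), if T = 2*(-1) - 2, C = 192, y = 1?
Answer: 2991822042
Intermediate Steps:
T = -4 (T = -2 - 2 = -4)
z(c, k) = 1 - 4*k (z(c, k) = 1 + k*(-4) = 1 - 4*k)
J = -897 (J = -(1 - 4*(-224)) = -(1 + 896) = -1*897 = -897)
(J - 52717)*(431657 - 487460) = (-897 - 52717)*(431657 - 487460) = -53614*(-55803) = 2991822042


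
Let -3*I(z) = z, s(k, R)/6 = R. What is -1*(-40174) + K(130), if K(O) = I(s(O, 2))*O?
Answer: 39654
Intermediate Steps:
s(k, R) = 6*R
I(z) = -z/3
K(O) = -4*O (K(O) = (-2*2)*O = (-1/3*12)*O = -4*O)
-1*(-40174) + K(130) = -1*(-40174) - 4*130 = 40174 - 520 = 39654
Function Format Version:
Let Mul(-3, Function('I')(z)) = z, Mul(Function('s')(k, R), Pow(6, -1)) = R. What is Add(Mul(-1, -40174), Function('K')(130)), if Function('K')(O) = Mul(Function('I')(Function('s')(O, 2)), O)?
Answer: 39654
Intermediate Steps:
Function('s')(k, R) = Mul(6, R)
Function('I')(z) = Mul(Rational(-1, 3), z)
Function('K')(O) = Mul(-4, O) (Function('K')(O) = Mul(Mul(Rational(-1, 3), Mul(6, 2)), O) = Mul(Mul(Rational(-1, 3), 12), O) = Mul(-4, O))
Add(Mul(-1, -40174), Function('K')(130)) = Add(Mul(-1, -40174), Mul(-4, 130)) = Add(40174, -520) = 39654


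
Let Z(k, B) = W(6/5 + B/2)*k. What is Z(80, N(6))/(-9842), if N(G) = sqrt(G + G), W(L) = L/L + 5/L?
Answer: 40/1729 - 5000*sqrt(3)/191919 ≈ -0.021990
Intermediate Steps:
W(L) = 1 + 5/L
N(G) = sqrt(2)*sqrt(G) (N(G) = sqrt(2*G) = sqrt(2)*sqrt(G))
Z(k, B) = k*(31/5 + B/2)/(6/5 + B/2) (Z(k, B) = ((5 + (6/5 + B/2))/(6/5 + B/2))*k = ((31/5 + B/2)/(6/5 + B/2))*k = k*(31/5 + B/2)/(6/5 + B/2))
Z(80, N(6))/(-9842) = (80*(62 + 5*(sqrt(2)*sqrt(6)))/(12 + 5*(sqrt(2)*sqrt(6))))/(-9842) = (80*(62 + 5*(2*sqrt(3)))/(12 + 5*(2*sqrt(3))))*(-1/9842) = (80*(62 + 10*sqrt(3))/(12 + 10*sqrt(3)))*(-1/9842) = -40*(62 + 10*sqrt(3))/(4921*(12 + 10*sqrt(3)))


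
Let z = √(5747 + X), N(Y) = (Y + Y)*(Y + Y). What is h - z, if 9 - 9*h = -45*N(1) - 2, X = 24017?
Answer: 191/9 - 2*√7441 ≈ -151.30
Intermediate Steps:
N(Y) = 4*Y² (N(Y) = (2*Y)*(2*Y) = 4*Y²)
h = 191/9 (h = 1 - (-180*1² - 2)/9 = 1 - (-180 - 2)/9 = 1 - ⅑*(-182) = 1 + 182/9 = 191/9 ≈ 21.222)
z = 2*√7441 (z = √(5747 + 24017) = √29764 = 2*√7441 ≈ 172.52)
h - z = 191/9 - 2*√7441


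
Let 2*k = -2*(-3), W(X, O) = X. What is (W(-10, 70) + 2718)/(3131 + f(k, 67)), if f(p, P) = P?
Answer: 1354/1599 ≈ 0.84678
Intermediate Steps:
k = 3 (k = (-2*(-3))/2 = (½)*6 = 3)
(W(-10, 70) + 2718)/(3131 + f(k, 67)) = (-10 + 2718)/(3131 + 67) = 2708/3198 = 2708*(1/3198) = 1354/1599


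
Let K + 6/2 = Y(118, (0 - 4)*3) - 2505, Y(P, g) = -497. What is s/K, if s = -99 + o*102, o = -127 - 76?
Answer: 4161/601 ≈ 6.9235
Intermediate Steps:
o = -203
s = -20805 (s = -99 - 203*102 = -99 - 20706 = -20805)
K = -3005 (K = -3 + (-497 - 2505) = -3 - 3002 = -3005)
s/K = -20805/(-3005) = -20805*(-1/3005) = 4161/601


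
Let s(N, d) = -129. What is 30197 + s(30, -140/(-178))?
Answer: 30068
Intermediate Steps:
30197 + s(30, -140/(-178)) = 30197 - 129 = 30068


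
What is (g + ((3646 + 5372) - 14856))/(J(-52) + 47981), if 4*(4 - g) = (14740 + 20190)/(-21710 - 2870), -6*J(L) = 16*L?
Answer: -172069185/1419337688 ≈ -0.12123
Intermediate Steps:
J(L) = -8*L/3
g = 42821/9832 (g = 4 - (14740 + 20190)/(4*(-21710 - 2870)) = 4 - 17465/(2*(-24580)) = 4 - 17465*(-1)/(2*24580) = 4 - 1/4*(-3493/2458) = 4 + 3493/9832 = 42821/9832 ≈ 4.3553)
(g + ((3646 + 5372) - 14856))/(J(-52) + 47981) = (42821/9832 + ((3646 + 5372) - 14856))/(-8/3*(-52) + 47981) = (42821/9832 + (9018 - 14856))/(416/3 + 47981) = (42821/9832 - 5838)/(144359/3) = -57356395/9832*3/144359 = -172069185/1419337688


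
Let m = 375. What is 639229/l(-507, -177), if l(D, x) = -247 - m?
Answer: -639229/622 ≈ -1027.7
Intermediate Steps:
l(D, x) = -622 (l(D, x) = -247 - 1*375 = -247 - 375 = -622)
639229/l(-507, -177) = 639229/(-622) = 639229*(-1/622) = -639229/622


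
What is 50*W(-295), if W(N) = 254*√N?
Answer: 12700*I*√295 ≈ 2.1813e+5*I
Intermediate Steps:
50*W(-295) = 50*(254*√(-295)) = 50*(254*(I*√295)) = 50*(254*I*√295) = 12700*I*√295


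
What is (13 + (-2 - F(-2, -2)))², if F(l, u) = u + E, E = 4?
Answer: 81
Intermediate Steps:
F(l, u) = 4 + u (F(l, u) = u + 4 = 4 + u)
(13 + (-2 - F(-2, -2)))² = (13 + (-2 - (4 - 2)))² = (13 + (-2 - 1*2))² = (13 + (-2 - 2))² = (13 - 4)² = 9² = 81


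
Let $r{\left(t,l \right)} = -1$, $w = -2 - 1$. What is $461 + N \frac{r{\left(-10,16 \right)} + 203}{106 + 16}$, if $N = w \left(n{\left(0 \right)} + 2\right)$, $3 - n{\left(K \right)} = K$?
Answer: $\frac{26606}{61} \approx 436.16$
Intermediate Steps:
$w = -3$
$n{\left(K \right)} = 3 - K$
$N = -15$ ($N = - 3 \left(\left(3 - 0\right) + 2\right) = - 3 \left(\left(3 + 0\right) + 2\right) = - 3 \left(3 + 2\right) = \left(-3\right) 5 = -15$)
$461 + N \frac{r{\left(-10,16 \right)} + 203}{106 + 16} = 461 - 15 \frac{-1 + 203}{106 + 16} = 461 - 15 \cdot \frac{202}{122} = 461 - 15 \cdot 202 \cdot \frac{1}{122} = 461 - \frac{1515}{61} = \frac{26606}{61}$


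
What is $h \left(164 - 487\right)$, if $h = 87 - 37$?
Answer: $-16150$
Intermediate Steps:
$h = 50$ ($h = 87 - 37 = 50$)
$h \left(164 - 487\right) = 50 \left(164 - 487\right) = 50 \left(-323\right) = -16150$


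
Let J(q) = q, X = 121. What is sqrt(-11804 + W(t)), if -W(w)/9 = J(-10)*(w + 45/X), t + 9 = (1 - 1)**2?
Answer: 2*I*sqrt(380561)/11 ≈ 112.16*I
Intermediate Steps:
t = -9 (t = -9 + (1 - 1)**2 = -9 + 0**2 = -9 + 0 = -9)
W(w) = 4050/121 + 90*w (W(w) = -(-90)*(w + 45/121) = -(-90)*(45/121 + w) = -9*(-450/121 - 10*w) = 4050/121 + 90*w)
sqrt(-11804 + W(t)) = sqrt(-11804 + (4050/121 + 90*(-9))) = sqrt(-11804 + (4050/121 - 810)) = sqrt(-11804 - 93960/121) = sqrt(-1522244/121) = 2*I*sqrt(380561)/11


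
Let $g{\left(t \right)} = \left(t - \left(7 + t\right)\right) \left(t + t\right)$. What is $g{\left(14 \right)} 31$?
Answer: $-6076$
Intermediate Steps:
$g{\left(t \right)} = - 14 t$ ($g{\left(t \right)} = - 7 \cdot 2 t = - 14 t$)
$g{\left(14 \right)} 31 = \left(-14\right) 14 \cdot 31 = \left(-196\right) 31 = -6076$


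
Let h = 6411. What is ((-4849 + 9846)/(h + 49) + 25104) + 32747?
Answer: 19669603/340 ≈ 57852.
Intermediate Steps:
((-4849 + 9846)/(h + 49) + 25104) + 32747 = ((-4849 + 9846)/(6411 + 49) + 25104) + 32747 = (4997/6460 + 25104) + 32747 = (4997*(1/6460) + 25104) + 32747 = (263/340 + 25104) + 32747 = 8535623/340 + 32747 = 19669603/340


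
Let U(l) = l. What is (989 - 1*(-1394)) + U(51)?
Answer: 2434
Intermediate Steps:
(989 - 1*(-1394)) + U(51) = (989 - 1*(-1394)) + 51 = (989 + 1394) + 51 = 2383 + 51 = 2434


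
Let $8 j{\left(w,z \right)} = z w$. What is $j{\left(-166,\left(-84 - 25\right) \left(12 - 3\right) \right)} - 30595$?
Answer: $- \frac{40957}{4} \approx -10239.0$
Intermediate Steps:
$j{\left(w,z \right)} = \frac{w z}{8}$ ($j{\left(w,z \right)} = \frac{z w}{8} = \frac{w z}{8}$)
$j{\left(-166,\left(-84 - 25\right) \left(12 - 3\right) \right)} - 30595 = \frac{1}{8} \left(-166\right) \left(-84 - 25\right) \left(12 - 3\right) - 30595 = \frac{1}{8} \left(-166\right) \left(\left(-109\right) 9\right) - 30595 = \frac{1}{8} \left(-166\right) \left(-981\right) - 30595 = \frac{81423}{4} - 30595 = - \frac{40957}{4}$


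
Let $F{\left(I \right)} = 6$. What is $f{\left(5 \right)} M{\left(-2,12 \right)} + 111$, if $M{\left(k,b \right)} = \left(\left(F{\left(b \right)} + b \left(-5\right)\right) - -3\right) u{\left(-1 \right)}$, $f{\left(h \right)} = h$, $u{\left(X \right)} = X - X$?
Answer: $111$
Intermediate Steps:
$u{\left(X \right)} = 0$
$M{\left(k,b \right)} = 0$ ($M{\left(k,b \right)} = \left(\left(6 + b \left(-5\right)\right) - -3\right) 0 = \left(\left(6 - 5 b\right) + 3\right) 0 = \left(9 - 5 b\right) 0 = 0$)
$f{\left(5 \right)} M{\left(-2,12 \right)} + 111 = 5 \cdot 0 + 111 = 0 + 111 = 111$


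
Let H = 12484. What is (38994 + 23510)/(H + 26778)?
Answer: 31252/19631 ≈ 1.5920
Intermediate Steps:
(38994 + 23510)/(H + 26778) = (38994 + 23510)/(12484 + 26778) = 62504/39262 = 62504*(1/39262) = 31252/19631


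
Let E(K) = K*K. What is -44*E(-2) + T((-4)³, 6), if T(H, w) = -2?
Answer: -178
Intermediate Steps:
E(K) = K²
-44*E(-2) + T((-4)³, 6) = -44*(-2)² - 2 = -44*4 - 2 = -176 - 2 = -178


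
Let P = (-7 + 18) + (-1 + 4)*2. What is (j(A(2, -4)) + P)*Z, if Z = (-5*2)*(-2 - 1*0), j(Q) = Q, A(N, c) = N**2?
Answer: 420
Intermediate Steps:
P = 17 (P = 11 + 3*2 = 11 + 6 = 17)
Z = 20 (Z = -10*(-2 + 0) = -10*(-2) = 20)
(j(A(2, -4)) + P)*Z = (2**2 + 17)*20 = (4 + 17)*20 = 21*20 = 420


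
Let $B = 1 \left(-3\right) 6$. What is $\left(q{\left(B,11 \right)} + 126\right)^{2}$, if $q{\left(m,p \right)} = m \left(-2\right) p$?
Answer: $272484$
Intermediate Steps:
$B = -18$ ($B = \left(-3\right) 6 = -18$)
$q{\left(m,p \right)} = - 2 m p$
$\left(q{\left(B,11 \right)} + 126\right)^{2} = \left(\left(-2\right) \left(-18\right) 11 + 126\right)^{2} = \left(396 + 126\right)^{2} = 522^{2} = 272484$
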